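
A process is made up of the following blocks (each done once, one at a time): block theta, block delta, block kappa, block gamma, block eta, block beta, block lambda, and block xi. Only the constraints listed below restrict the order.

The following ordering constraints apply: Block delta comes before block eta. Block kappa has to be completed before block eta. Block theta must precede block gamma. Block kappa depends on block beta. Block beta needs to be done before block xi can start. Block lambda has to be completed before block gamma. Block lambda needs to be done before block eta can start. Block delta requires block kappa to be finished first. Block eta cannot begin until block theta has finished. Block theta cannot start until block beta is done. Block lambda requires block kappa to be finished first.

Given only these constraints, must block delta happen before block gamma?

No

No chain of constraints connects block delta to block gamma in either direction.
So block delta can come before block gamma or after — it is not forced.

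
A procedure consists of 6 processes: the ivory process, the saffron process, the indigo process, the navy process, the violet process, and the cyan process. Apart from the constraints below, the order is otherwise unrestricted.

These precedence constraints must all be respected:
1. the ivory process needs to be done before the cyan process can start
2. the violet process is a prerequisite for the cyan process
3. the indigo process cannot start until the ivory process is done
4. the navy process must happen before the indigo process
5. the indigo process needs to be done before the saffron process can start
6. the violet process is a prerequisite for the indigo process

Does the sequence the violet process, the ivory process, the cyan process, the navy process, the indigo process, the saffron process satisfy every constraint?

Yes

Every stated constraint is respected: the violet process sits at position 1, ahead of the indigo process at position 5, and each of the other listed pairs likewise has the predecessor earlier in the sequence.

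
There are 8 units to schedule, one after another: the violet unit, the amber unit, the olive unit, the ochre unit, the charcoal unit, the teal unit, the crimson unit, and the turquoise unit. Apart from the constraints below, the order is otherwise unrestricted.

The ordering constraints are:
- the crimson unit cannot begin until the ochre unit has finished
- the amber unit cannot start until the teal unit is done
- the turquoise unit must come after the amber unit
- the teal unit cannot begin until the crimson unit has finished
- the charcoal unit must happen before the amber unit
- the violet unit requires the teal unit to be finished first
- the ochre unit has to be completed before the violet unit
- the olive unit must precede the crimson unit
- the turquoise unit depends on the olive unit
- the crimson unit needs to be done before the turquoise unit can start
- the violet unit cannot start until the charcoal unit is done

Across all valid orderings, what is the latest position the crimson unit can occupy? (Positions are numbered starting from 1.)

Every unit that must follow the crimson unit has to come after it. Tracing all chains starting from the crimson unit, those units are: the violet unit, the amber unit, the teal unit, the turquoise unit — 4 in total.
With 4 mandatory successors out of 8 units total, the latest slot for the crimson unit is 8−4 = 4, and it's reachable by doing all non-successors before the crimson unit.

4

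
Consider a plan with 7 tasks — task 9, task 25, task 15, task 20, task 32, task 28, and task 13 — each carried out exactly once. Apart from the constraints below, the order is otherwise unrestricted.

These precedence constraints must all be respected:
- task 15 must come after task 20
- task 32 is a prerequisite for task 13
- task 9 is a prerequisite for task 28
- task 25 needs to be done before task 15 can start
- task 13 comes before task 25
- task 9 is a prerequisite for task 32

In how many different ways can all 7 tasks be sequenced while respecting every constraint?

The tasks with no prerequisites are task 9, task 20; any of them can be placed first.
Counting all ways to extend the partial order to a total order gives 29.

29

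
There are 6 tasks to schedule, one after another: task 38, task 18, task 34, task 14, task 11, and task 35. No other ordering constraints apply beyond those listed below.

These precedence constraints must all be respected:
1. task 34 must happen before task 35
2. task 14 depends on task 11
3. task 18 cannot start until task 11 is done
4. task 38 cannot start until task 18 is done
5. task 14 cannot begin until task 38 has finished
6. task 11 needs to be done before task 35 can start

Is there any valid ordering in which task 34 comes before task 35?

Yes

The constraints force task 34 before task 35, so yes — every valid ordering has task 34 earlier.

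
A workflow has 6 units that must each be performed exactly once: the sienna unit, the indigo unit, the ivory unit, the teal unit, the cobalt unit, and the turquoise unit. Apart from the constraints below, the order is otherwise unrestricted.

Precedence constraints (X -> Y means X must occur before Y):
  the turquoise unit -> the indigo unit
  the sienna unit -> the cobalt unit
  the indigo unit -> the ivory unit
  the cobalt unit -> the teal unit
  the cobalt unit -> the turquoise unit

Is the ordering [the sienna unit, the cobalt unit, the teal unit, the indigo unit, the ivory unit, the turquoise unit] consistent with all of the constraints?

No

Here the turquoise unit comes after the indigo unit.
That contradicts the constraint that the turquoise unit must precede the indigo unit.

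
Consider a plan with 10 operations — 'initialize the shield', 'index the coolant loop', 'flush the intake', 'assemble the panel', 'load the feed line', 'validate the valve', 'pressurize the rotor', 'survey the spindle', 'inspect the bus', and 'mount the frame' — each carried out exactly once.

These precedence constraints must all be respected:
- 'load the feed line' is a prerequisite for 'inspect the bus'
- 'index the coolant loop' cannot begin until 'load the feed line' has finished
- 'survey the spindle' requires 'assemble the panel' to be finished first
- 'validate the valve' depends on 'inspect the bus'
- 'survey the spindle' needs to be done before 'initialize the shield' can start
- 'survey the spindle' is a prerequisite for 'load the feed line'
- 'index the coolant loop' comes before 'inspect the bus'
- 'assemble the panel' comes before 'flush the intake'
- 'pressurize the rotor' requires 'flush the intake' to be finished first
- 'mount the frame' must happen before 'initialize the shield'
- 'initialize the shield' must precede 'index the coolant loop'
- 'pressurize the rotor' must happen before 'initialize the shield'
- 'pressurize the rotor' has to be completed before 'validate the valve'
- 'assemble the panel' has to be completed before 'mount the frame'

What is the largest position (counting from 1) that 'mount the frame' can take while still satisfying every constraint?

Every operation that must follow 'mount the frame' has to come after it. Tracing all chains starting from 'mount the frame', those operations are: 'initialize the shield', 'index the coolant loop', 'validate the valve', 'inspect the bus' — 4 in total.
With 4 mandatory successors out of 10 operations total, the latest slot for 'mount the frame' is 10−4 = 6, and it's reachable by doing all non-successors before 'mount the frame'.

6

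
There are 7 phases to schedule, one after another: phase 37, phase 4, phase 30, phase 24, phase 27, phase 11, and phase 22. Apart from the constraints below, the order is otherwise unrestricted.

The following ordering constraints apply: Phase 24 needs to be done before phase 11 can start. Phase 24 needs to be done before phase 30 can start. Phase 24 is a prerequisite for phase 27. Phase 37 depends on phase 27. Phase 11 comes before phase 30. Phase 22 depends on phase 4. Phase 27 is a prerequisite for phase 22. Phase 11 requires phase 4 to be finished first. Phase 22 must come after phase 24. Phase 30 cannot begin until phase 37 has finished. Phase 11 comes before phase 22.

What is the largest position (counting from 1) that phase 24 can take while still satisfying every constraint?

2

Every phase that must follow phase 24 has to come after it. Tracing all chains starting from phase 24, those phases are: phase 37, phase 30, phase 27, phase 11, phase 22 — 5 in total.
So at least 5 phases follow phase 24, putting phase 24 no later than position 2. That position is achievable by scheduling everything else first.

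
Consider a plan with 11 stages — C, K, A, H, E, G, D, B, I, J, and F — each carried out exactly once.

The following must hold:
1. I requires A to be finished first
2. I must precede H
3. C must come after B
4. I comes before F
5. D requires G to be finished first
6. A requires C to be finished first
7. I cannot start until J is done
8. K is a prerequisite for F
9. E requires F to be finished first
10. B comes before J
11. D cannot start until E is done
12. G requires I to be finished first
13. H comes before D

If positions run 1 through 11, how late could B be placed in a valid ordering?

Following every chain forward from B, the stages that must come later are C, A, H, E, G, D, I, J, F — 9 of them.
With 9 mandatory successors out of 11 stages total, the latest slot for B is 11−9 = 2, and it's reachable by doing all non-successors before B.

2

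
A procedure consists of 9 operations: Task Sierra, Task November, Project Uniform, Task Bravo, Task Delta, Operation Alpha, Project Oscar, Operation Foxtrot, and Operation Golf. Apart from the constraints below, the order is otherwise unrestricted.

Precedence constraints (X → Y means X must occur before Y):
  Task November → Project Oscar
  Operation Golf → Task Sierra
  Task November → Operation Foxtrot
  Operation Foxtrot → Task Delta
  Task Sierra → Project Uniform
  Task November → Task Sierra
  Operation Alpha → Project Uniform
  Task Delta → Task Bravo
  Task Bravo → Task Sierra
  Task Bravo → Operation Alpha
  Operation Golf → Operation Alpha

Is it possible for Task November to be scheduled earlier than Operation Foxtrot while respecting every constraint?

Yes

The constraints force Task November before Operation Foxtrot, so yes — every valid ordering has Task November earlier.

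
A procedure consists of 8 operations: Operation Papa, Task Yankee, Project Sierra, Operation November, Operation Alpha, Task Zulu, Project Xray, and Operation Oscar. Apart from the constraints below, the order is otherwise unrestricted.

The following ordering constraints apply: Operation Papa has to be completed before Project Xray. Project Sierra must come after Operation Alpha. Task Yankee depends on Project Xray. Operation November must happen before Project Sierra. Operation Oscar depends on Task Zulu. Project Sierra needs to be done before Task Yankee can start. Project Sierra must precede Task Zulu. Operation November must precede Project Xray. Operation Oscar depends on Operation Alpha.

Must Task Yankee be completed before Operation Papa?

There is a chain Operation Papa → Project Xray → Task Yankee, which puts Operation Papa before Task Yankee.
So Task Yankee never precedes Operation Papa.

No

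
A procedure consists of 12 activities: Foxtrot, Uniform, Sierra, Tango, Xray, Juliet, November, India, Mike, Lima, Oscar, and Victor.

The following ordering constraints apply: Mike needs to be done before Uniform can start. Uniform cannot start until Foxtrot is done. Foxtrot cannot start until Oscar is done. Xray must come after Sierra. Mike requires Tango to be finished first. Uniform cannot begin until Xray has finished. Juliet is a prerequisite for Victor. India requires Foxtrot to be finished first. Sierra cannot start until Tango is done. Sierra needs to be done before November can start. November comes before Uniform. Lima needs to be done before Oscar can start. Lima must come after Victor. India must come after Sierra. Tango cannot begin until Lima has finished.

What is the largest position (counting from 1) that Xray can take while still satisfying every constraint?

11

The only activity forced after Xray (directly or by a chain) is Uniform.
So at least 1 activity follows Xray, putting Xray no later than position 11. That position is achievable by scheduling everything else first.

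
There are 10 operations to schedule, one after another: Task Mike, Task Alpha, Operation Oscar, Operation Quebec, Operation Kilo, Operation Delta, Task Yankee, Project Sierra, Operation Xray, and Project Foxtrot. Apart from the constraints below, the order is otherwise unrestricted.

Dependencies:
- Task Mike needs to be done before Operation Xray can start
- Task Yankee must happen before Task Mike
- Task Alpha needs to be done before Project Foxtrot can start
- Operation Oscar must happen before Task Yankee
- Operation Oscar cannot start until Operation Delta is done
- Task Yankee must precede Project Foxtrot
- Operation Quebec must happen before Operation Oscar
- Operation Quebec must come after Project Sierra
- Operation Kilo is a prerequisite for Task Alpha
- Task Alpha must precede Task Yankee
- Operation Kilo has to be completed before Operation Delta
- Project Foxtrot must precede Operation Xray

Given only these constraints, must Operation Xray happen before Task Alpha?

No

In fact the dependencies run the other way: Task Alpha → Project Foxtrot → Operation Xray.
So Operation Xray does not have to come before Task Alpha — it cannot.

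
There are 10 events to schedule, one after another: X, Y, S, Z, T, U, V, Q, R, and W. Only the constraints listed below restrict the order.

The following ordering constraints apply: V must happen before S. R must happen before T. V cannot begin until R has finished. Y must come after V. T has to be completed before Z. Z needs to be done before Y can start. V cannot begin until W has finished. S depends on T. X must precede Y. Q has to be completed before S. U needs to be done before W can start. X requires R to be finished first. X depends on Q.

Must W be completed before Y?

Yes

Following the dependencies: W → V → Y.
That forces W before Y in every valid schedule.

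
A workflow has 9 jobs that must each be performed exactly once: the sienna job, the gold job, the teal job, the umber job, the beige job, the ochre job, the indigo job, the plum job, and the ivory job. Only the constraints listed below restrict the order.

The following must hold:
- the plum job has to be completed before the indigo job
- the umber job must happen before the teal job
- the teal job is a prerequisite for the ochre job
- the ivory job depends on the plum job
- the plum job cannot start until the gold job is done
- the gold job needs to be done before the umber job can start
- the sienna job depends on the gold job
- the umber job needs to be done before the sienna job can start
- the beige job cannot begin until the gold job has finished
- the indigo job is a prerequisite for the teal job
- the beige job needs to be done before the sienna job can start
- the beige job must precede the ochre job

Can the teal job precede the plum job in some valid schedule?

No

There is a dependency chain the plum job → the indigo job → the teal job, so the teal job always comes after the plum job.
So no valid ordering can have the teal job before the plum job.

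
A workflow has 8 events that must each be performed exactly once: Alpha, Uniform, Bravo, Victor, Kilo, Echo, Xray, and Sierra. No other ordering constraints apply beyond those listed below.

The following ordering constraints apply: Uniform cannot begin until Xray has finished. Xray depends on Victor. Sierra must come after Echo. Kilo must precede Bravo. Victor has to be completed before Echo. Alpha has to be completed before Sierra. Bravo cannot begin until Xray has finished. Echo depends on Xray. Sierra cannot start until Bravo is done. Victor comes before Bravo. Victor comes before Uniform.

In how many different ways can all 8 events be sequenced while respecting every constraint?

210

The events with no prerequisites are Alpha, Victor, Kilo; any of them can be placed first.
Systematically extending each partial ordering one event at a time and counting, there are 210 complete orderings.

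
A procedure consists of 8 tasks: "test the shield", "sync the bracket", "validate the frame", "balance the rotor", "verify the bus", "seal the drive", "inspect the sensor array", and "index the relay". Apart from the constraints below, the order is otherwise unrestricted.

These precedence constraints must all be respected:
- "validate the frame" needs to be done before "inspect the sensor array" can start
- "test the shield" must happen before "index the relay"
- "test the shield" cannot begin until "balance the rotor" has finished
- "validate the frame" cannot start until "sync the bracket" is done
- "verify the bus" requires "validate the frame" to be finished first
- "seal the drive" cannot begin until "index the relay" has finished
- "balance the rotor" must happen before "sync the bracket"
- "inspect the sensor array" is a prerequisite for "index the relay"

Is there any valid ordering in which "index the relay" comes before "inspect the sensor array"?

No

Following "inspect the sensor array" → "index the relay", "inspect the sensor array" must precede "index the relay" in every valid ordering.
So no valid ordering can have "index the relay" before "inspect the sensor array".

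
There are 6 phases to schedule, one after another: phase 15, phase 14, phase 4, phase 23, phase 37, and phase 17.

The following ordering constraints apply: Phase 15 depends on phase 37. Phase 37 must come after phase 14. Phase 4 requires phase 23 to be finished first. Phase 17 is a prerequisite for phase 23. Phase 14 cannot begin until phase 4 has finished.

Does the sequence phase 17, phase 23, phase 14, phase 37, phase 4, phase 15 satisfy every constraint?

Here phase 4 comes after phase 14.
But one of the constraints requires phase 4 before phase 14, so this ordering violates it.

No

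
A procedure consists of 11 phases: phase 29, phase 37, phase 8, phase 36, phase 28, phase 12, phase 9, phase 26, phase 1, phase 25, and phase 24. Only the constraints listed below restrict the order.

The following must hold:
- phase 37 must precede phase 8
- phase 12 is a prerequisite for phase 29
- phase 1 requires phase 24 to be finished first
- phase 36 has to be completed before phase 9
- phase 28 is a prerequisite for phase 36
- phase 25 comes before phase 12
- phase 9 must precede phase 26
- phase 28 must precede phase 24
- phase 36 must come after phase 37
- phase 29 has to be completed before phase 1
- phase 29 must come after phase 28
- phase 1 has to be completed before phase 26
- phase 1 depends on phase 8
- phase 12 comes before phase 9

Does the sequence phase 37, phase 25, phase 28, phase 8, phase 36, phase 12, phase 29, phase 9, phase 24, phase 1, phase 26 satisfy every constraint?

Going through the constraints one by one, each required predecessor appears earlier in the sequence than its dependent — e.g. phase 28 (position 3) is before phase 24 (position 9), as required.

Yes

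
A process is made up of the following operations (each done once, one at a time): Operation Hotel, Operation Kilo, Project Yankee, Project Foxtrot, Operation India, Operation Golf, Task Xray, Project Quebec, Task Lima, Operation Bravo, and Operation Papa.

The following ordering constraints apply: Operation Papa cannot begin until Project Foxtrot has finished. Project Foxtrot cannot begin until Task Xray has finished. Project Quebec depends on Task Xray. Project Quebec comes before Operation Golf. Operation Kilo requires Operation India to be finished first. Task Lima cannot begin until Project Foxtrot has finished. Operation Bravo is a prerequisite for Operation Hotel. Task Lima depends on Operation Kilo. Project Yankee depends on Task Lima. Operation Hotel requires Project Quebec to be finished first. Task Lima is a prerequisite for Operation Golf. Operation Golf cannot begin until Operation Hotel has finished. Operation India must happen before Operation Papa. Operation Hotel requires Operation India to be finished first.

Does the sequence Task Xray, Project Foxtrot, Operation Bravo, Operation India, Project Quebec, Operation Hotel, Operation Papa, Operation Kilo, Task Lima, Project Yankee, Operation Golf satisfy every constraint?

Going through the constraints one by one, each required predecessor appears earlier in the sequence than its dependent — e.g. Project Foxtrot (position 2) is before Task Lima (position 9), as required.

Yes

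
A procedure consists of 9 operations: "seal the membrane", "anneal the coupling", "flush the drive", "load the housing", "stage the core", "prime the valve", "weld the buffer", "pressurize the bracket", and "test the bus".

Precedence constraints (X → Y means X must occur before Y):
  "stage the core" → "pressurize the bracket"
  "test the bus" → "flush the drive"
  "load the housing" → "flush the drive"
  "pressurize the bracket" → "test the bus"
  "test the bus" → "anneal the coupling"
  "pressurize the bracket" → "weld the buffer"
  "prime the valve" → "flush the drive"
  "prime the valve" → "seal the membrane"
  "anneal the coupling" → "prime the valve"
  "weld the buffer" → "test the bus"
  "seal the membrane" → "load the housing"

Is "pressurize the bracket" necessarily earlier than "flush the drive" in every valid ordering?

There is a constraint chain "pressurize the bracket" → "test the bus" → "flush the drive".
That forces "pressurize the bracket" before "flush the drive" in every valid schedule.

Yes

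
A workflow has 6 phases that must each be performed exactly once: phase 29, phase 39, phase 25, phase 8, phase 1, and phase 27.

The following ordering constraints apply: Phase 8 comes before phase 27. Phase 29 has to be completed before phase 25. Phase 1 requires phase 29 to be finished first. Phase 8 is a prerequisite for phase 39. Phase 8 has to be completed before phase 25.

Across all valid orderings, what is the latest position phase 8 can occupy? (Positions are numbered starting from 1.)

3

The phases that are forced after phase 8, directly or by a chain of constraints, are phase 39, phase 25, phase 27. That's 3 phases.
With 3 mandatory successors out of 6 phases total, the latest slot for phase 8 is 6−3 = 3, and it's reachable by doing all non-successors before phase 8.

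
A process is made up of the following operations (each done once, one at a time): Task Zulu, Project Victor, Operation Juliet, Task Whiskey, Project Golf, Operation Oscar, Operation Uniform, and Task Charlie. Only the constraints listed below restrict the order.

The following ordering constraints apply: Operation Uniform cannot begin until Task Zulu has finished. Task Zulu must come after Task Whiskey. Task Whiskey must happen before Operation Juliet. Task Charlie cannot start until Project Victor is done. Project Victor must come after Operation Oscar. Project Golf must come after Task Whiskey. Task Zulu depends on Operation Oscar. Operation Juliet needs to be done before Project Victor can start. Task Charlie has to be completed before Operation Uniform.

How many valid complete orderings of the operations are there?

2 operations have no prerequisites (Task Whiskey, Operation Oscar), so any of them could come first.
Counting all ways to extend the partial order to a total order gives 73.

73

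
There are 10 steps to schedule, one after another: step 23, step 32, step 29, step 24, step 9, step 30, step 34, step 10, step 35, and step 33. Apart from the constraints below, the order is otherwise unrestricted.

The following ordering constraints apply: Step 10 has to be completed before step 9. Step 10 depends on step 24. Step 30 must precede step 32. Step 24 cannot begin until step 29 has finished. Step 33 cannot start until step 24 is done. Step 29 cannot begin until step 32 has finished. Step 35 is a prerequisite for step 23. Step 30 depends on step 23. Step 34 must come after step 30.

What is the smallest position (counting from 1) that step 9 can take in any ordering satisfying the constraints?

The steps that are forced before step 9, directly or transitively, are step 23, step 32, step 29, step 24, step 30, step 10, step 35. That's 7 steps.
So at minimum 7 steps come before step 9, putting step 9 no earlier than position 8. That position is achievable by scheduling exactly those predecessors first.

8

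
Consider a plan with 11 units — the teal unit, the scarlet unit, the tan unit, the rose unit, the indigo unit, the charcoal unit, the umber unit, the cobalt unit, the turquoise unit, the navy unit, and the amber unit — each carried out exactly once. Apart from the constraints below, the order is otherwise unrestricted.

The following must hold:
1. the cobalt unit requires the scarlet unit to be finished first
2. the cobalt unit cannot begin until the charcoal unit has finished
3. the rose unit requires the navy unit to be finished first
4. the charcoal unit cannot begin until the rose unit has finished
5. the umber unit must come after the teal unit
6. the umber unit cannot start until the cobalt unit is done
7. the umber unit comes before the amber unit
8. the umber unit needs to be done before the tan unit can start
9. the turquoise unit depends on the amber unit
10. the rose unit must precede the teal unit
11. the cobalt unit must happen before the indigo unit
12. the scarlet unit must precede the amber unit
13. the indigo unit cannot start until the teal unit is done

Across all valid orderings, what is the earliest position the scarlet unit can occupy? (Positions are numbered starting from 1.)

No constraint forces any other unit before the scarlet unit, so it can be placed first.

1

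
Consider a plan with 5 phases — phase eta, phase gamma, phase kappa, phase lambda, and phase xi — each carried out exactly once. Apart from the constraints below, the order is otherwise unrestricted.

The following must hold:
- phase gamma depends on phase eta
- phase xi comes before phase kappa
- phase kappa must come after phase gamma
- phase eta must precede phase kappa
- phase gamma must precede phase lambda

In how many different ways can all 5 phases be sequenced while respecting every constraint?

2 phases have no prerequisites (phase eta, phase xi), so any of them could come first.
Systematically extending each partial ordering one phase at a time and counting, there are 7 complete orderings.

7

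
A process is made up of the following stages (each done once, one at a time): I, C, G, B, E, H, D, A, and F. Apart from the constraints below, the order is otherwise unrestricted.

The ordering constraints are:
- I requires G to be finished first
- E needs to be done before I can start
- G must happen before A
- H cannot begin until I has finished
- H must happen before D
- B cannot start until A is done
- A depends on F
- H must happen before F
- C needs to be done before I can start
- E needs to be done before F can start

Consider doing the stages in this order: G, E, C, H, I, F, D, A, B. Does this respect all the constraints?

No

In the proposed order, H appears before I.
But one of the constraints requires I before H, so this ordering violates it.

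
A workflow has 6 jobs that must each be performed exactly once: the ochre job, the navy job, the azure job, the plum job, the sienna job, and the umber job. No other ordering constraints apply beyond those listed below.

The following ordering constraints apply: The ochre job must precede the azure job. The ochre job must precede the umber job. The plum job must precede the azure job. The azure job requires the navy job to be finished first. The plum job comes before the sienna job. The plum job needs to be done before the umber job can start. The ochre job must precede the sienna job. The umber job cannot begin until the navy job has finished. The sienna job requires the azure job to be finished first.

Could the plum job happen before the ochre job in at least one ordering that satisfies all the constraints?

No chain of constraints runs from the ochre job to the plum job, so the ochre job is not required to come first.
That means at least one valid schedule has the plum job before the ochre job.

Yes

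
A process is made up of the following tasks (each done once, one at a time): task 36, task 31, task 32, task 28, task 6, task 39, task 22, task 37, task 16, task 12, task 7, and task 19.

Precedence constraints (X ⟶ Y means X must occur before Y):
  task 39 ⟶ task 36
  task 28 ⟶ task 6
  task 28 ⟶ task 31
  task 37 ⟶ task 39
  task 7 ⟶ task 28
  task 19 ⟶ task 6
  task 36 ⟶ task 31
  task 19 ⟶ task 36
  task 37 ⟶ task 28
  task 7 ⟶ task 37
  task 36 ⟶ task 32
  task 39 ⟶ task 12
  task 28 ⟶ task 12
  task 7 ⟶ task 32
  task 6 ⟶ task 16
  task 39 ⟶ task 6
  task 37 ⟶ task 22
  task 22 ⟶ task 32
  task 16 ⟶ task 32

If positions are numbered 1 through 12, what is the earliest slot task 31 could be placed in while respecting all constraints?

7

Every task that must precede task 31 has to come before it. Tracing all chains that end at task 31, those tasks are: task 36, task 28, task 39, task 37, task 7, task 19 — 6 in total.
So at minimum 6 tasks come before task 31, putting task 31 no earlier than position 7. That position is achievable by scheduling exactly those predecessors first.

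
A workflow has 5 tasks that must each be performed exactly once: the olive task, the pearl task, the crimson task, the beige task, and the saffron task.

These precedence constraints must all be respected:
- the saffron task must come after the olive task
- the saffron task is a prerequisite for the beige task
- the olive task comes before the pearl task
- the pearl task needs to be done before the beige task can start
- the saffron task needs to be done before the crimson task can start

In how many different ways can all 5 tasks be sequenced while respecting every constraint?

The olive task is the only task with nothing required before it, so every ordering starts there.
Counting all ways to extend the partial order to a total order gives 5.

5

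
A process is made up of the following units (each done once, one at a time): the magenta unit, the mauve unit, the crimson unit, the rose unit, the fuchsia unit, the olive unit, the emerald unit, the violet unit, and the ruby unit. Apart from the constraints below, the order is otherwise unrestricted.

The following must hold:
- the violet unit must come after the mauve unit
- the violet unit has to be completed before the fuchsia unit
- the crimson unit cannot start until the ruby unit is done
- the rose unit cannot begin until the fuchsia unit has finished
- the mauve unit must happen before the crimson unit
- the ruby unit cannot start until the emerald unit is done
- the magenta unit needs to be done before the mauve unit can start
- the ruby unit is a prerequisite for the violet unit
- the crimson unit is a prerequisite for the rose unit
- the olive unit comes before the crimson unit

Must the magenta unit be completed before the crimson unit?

Following the dependencies: the magenta unit → the mauve unit → the crimson unit.
So the magenta unit must precede the crimson unit in any valid ordering.

Yes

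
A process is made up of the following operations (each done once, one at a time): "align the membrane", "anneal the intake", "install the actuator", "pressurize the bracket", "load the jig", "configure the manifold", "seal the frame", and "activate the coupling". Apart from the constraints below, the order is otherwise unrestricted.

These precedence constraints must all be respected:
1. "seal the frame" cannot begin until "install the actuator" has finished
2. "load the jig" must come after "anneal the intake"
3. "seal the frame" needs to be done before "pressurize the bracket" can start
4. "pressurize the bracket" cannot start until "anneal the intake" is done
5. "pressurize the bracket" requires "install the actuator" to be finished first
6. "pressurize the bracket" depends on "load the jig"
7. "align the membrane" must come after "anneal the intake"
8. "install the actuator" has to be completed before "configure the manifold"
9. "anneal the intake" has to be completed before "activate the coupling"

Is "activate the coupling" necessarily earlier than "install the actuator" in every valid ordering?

No

"activate the coupling" and "install the actuator" are not related by any chain of constraints.
So "activate the coupling" can come before "install the actuator" or after — it is not forced.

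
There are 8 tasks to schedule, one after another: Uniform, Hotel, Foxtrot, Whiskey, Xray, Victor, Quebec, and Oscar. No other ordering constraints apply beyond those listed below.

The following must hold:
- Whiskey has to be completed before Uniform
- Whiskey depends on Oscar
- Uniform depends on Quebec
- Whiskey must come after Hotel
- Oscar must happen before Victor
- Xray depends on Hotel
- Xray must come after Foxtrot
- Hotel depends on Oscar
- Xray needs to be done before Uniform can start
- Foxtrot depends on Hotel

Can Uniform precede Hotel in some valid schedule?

There is a dependency chain Hotel → Whiskey → Uniform, so Uniform always comes after Hotel.
So no valid ordering can have Uniform before Hotel.

No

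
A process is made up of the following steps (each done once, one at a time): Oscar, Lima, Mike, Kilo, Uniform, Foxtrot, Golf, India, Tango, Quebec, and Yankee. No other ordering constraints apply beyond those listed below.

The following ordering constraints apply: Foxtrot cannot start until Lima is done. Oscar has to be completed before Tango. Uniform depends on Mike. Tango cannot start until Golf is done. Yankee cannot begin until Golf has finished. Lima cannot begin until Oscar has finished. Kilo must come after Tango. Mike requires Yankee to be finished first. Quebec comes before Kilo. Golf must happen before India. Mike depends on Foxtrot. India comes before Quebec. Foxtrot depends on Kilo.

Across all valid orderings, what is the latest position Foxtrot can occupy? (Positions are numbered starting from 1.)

Following every chain forward from Foxtrot, the steps that must come later are Mike, Uniform — 2 of them.
So at least 2 steps follow Foxtrot, putting Foxtrot no later than position 9. That position is achievable by scheduling everything else first.

9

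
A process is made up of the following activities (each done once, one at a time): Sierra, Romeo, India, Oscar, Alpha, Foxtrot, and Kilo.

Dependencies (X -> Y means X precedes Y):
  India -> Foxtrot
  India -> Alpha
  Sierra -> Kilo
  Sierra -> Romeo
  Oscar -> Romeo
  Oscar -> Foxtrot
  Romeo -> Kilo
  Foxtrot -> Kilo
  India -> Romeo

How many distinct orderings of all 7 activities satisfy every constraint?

71

The activities with no prerequisites are Sierra, India, Oscar; any of them can be placed first.
Counting all ways to extend the partial order to a total order gives 71.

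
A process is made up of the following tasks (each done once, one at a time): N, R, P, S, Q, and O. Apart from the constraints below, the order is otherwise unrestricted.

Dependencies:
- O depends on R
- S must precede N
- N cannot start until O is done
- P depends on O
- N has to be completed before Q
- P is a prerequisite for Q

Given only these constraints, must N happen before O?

No

The constraints actually force O before N (via O → N), not the other way around.
So N never precedes O.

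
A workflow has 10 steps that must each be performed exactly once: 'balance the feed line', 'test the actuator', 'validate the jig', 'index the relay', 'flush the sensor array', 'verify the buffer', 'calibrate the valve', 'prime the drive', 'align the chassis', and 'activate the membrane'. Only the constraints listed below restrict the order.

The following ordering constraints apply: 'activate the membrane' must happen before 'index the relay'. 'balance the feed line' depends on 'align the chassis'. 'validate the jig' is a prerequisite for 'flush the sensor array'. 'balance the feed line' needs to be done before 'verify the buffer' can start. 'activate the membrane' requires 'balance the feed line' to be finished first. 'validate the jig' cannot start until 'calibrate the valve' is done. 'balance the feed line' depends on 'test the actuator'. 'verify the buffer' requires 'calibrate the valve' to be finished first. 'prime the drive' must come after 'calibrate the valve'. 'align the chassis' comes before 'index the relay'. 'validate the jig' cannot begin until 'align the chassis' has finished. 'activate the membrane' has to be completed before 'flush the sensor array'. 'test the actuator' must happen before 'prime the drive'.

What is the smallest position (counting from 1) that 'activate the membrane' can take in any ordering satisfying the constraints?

Working backwards through the constraints from 'activate the membrane', its full set of required predecessors is 'balance the feed line', 'test the actuator', 'align the chassis' — 3 of them.
So at minimum 3 steps come before 'activate the membrane', putting 'activate the membrane' no earlier than position 4. That position is achievable by scheduling exactly those predecessors first.

4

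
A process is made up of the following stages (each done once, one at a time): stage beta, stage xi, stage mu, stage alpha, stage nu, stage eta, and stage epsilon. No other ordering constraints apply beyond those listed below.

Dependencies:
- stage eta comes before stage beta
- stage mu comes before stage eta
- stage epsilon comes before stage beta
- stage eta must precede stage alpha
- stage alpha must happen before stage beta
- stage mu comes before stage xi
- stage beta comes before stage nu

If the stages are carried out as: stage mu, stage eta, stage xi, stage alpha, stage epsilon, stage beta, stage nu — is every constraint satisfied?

Every stated constraint is respected: stage eta sits at position 2, ahead of stage beta at position 6, and each of the other listed pairs likewise has the predecessor earlier in the sequence.

Yes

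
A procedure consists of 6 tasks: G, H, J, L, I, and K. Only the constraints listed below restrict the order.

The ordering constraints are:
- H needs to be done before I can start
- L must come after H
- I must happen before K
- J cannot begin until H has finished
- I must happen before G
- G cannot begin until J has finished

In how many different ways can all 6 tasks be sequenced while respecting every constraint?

25

H is the only task with nothing required before it, so every ordering starts there.
Enumerating by repeatedly choosing an available task (one whose prerequisites are all placed) gives 25 distinct complete orderings.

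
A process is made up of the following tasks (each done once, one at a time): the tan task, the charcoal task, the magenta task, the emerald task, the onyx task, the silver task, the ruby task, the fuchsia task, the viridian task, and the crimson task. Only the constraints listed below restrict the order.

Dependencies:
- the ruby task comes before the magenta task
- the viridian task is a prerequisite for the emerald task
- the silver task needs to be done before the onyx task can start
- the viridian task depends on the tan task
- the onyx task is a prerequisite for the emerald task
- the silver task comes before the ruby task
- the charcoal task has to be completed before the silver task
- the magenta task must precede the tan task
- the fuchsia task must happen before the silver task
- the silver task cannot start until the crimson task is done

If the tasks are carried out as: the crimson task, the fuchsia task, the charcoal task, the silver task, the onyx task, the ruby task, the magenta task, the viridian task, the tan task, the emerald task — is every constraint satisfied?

No

The sequence places the viridian task ahead of the tan task.
That contradicts the constraint that the tan task must precede the viridian task.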